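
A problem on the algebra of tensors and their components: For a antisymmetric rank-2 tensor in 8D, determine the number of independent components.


A antisymmetric rank-2 tensor in d dimensions has d(d-1)/2 independent components.
d = 8
d(d-1)/2 = 8 * 7 / 2 = 56 / 2 = 28

28


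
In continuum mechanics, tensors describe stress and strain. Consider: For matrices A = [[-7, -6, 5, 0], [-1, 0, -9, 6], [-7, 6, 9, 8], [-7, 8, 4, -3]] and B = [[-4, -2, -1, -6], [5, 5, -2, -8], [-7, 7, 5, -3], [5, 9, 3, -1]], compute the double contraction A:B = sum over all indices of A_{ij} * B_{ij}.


A:B = sum over all i,j of A_{ij} * B_{ij}.
Row 1: -7*-4=28, -6*-2=12, 5*-1=-5, 0*-6=0 => row sum = 35
Row 2: -1*5=-5, 0*5=0, -9*-2=18, 6*-8=-48 => row sum = -35
Row 3: -7*-7=49, 6*7=42, 9*5=45, 8*-3=-24 => row sum = 112
Row 4: -7*5=-35, 8*9=72, 4*3=12, -3*-1=3 => row sum = 52
Total = 35 + -35 + 112 + 52 = 164

164


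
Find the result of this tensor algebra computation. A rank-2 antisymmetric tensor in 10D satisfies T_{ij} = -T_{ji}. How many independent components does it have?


An antisymmetric rank-2 tensor satisfies A_{ij} = -A_{ji}, so diagonal entries are zero.
The independent components are the upper-triangular entries: C(n, 2) = n(n-1)/2.
n = 10
C(10, 2) = 10 * 9 / 2 = 90 / 2 = 45

45


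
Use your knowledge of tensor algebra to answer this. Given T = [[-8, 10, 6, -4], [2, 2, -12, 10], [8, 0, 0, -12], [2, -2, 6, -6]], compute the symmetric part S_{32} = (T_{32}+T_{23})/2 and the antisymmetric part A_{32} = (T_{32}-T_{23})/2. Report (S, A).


T_{32} = 0
T_{23} = -12
S_{32} = (0 + -12)/2 = -12/2 = -6
A_{32} = (0 - -12)/2 = 12/2 = 6
Check: S + A = -6 + 6 = 0 = T_{32}.

(-6, 6)


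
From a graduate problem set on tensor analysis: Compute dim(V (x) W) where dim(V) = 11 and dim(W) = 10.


The dimension of a tensor product is the product of dimensions.
dim(V) = 11, dim(W) = 10
dim(V (x) W) = 11 * 10 = 110

110


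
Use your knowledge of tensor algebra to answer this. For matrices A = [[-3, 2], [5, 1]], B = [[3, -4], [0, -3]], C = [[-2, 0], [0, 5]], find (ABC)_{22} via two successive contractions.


(ABC)_{22} = sum_m (AB)_{2m} C_{m2}. First compute row 2 of AB.
(AB)_{21} = 5*3 + 1*0 = 15
(AB)_{22} = 5*-4 + 1*-3 = -23
Now contract with column 2 of C:
(AB)_{21} * C_{12} = 15 * 0 = 0
(AB)_{22} * C_{22} = -23 * 5 = -115
(ABC)_{22} = 0 + -115 = -115

-115


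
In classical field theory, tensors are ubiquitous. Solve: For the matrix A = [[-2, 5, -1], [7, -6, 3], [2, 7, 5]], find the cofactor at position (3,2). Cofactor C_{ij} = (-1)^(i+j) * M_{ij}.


To find cofactor C_{32}, delete row 3 and column 2.
The resulting 2x2 submatrix is: [[-2, -1], [7, 3]]
Minor M_{32} = -2*3 - -1*7
  = -6 - -7 = 1
Sign = (-1)^(3+2) = (-1)^5 = -1
Cofactor C_{32} = -1 * 1 = -1

-1


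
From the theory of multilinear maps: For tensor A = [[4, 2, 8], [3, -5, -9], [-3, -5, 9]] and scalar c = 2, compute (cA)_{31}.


Scalar multiplication: (cA)_{ij} = c * A_{ij}.
c = 2
A_{31} = -3
(cA)_{31} = 2 * -3 = -6

-6


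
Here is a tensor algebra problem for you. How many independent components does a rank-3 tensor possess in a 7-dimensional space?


The number of components of a rank-r tensor in d dimensions is d^r.
Here d = 7 and r = 3.
7^3 = 343

343


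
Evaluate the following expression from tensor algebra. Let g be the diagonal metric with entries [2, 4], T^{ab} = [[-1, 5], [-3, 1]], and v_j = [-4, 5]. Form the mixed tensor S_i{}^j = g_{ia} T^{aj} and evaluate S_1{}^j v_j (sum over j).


Step 1: lower the first index. For a diagonal metric, g_{ia} T^{aj} = g_{ii} T^{ij} (no sum on i).
g_{11} = 2
S_1{}^1 = 2 * T^{11} = 2 * -1 = -2
S_1{}^2 = 2 * T^{12} = 2 * 5 = 10
Step 2: contract S_1{}^j with v_j.
S_1{}^1 * v_1 = -2 * -4 = 8
S_1{}^2 * v_2 = 10 * 5 = 50
Result = 8 + 50 = 58

58


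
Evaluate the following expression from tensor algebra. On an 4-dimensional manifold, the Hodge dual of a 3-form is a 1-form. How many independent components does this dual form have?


The Hodge dual of a p-form on an n-dimensional manifold is an (n-p)-form.
n = 4, p = 3, so dual degree = 4 - 3 = 1
The number of components is C(n, n-p) = C(4, 1) = 4

4


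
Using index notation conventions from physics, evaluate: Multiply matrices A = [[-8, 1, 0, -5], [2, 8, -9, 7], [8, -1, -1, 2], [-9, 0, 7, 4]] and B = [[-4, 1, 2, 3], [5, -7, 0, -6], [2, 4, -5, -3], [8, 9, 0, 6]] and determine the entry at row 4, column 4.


(AB)_{ij} = sum_k A_{ik} B_{kj}.
For i=4, j=4:
A_{41} * B_{14} = -9 * 3 = -27
A_{42} * B_{24} = 0 * -6 = 0
A_{43} * B_{34} = 7 * -3 = -21
A_{44} * B_{44} = 4 * 6 = 24
Sum = -27 + 0 + -21 + 24 = -24

-24


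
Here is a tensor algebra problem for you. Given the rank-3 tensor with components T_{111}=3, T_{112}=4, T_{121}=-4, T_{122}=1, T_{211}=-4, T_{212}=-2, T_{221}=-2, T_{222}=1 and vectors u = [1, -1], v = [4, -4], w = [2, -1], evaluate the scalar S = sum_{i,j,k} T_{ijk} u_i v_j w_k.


S = sum over i,j,k of T_{ijk} u_i v_j w_k. Expanding all 8 terms:
T_{111}*u_1*v_1*w_1 = 3*1*4*2 = 24  (running total: 24)
T_{112}*u_1*v_1*w_2 = 4*1*4*-1 = -16  (running total: 8)
T_{121}*u_1*v_2*w_1 = -4*1*-4*2 = 32  (running total: 40)
T_{122}*u_1*v_2*w_2 = 1*1*-4*-1 = 4  (running total: 44)
T_{211}*u_2*v_1*w_1 = -4*-1*4*2 = 32  (running total: 76)
T_{212}*u_2*v_1*w_2 = -2*-1*4*-1 = -8  (running total: 68)
T_{221}*u_2*v_2*w_1 = -2*-1*-4*2 = -16  (running total: 52)
T_{222}*u_2*v_2*w_2 = 1*-1*-4*-1 = -4  (running total: 48)
S = 48

48


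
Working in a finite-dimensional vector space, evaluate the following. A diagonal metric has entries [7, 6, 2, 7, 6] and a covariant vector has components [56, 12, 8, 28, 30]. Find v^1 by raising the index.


To raise an index with a diagonal metric: v^i = v_i / g_{ii}.
For index 1: v_1 = 56, g_{11} = 7
v^1 = 56 / 7 = 8

8


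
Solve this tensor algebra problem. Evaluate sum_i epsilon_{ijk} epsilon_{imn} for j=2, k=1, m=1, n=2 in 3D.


Using the identity: epsilon_{ijk} epsilon_{imn} = delta_{jm} delta_{kn} - delta_{jn} delta_{km}.
delta_{21} = 0
delta_{12} = 0
delta_{22} = 1
delta_{11} = 1
Result = 0 * 0 - 1 * 1 = 0 - 1 = -1

-1


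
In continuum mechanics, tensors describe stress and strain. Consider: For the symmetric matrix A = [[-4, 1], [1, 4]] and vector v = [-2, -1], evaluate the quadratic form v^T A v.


First compute Av:
(Av)_1 = -4*-2 + 1*-1 = 7
(Av)_2 = 1*-2 + 4*-1 = -6
Av = [7, -6]
Then v^T (Av) = -2*7 + -1*-6
= -14 + 6 = -8

-8


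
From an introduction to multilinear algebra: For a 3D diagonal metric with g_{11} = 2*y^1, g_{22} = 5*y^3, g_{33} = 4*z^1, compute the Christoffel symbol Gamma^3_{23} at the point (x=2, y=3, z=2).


For a diagonal metric, Gamma^k_{ij} = (1/2) g^{kk} (dg_{ik}/dx_j + dg_{jk}/dx_i - dg_{ij}/dx_k).
The metric is diagonal, so g_{ab} = 0 for a != b.
At the given point: g_{11} = 6, g_{22} = 135, g_{33} = 8
g^{33} = 1/8
dg_{23}/dx_3 = 0 (off-diagonal)
dg_{33}/dx_2 = dg_{33}/dx_2 = 0
dg_{23}/dx_3 = 0 (off-diagonal)
Numerator = 0 + 0 - 0 = 0
Gamma^3_{23} = 0 / (2 * 8) = 0

0


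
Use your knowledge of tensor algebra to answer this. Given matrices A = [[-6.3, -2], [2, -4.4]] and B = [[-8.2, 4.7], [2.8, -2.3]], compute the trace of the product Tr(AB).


Tr(AB) = sum_i (AB)_{ii} where (AB)_{ii} = sum_k A_{ik} B_{ki}.
(AB)_{11} = -6.3*-8.2 + -2*2.8 = 46.06
(AB)_{22} = 2*4.7 + -4.4*-2.3 = 19.52
Tr(AB) = 46.06 + 19.52 = 65.58

65.58


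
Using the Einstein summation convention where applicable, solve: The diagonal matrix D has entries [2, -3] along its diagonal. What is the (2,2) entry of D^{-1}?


For a diagonal matrix, the inverse has entries (D^{-1})_{ii} = 1/d_{ii}.
The diagonal entries are: d_{11} = 2, d_{22} = -3
We need (D^{-1})_{22} = 1/d_{22} = 1/-3 = -1/3

-1/3


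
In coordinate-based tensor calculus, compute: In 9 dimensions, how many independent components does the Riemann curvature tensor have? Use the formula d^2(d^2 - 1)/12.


The Riemann tensor in d dimensions has d^2(d^2 - 1)/12 independent components.
d = 9, so d^2 = 81
d^2 - 1 = 80
d^2(d^2 - 1) = 81 * 80 = 6480
Divide by 12: 6480 / 12 = 540

540


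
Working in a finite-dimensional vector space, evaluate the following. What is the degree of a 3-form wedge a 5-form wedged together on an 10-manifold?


The degree of a wedge product is the sum of the degrees of the individual forms.
Degrees: 3, 5
Total degree = 3 + 5 = 8

8


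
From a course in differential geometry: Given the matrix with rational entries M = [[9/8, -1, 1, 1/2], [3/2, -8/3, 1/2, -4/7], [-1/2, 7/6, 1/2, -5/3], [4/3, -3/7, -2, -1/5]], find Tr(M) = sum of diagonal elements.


The trace is the sum of diagonal entries.
Diagonal: M[1,1] = 9/8, M[2,2] = -8/3, M[3,3] = 1/2, M[4,4] = -1/5
Tr(M) = 9/8 + -8/3 + 1/2 + -1/5
Computing step by step:
After adding M[1,1]: 9/8
After adding M[2,2]: -37/24
After adding M[3,3]: -25/24
After adding M[4,4]: -149/120
Tr(M) = -149/120

-149/120


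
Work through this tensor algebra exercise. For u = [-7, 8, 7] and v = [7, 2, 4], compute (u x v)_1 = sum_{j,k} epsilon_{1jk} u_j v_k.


(u x v)_1 = sum_{j,k} epsilon_{1jk} u_j v_k. Only permutations of (1,2,3) contribute; the two non-zero terms are:
eps_{123} u_2 v_3 = 1 * 8 * 4 = 32
eps_{132} u_3 v_2 = -1 * 7 * 2 = -14
(u x v)_1 = 18

18


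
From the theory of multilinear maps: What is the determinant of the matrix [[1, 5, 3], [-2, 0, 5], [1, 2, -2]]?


Expanding along the first row, det(A) = a11*M_11 - a12*M_12 + a13*M_13, where M_1j is the (1,j) minor.
Minor M_11 = 0*-2 - 5*2 = -10
Minor M_12 = -2*-2 - 5*1 = -1
Minor M_13 = -2*2 - 0*1 = -4
det = 1*(-10) - 5*(-1) + 3*(-4)
    = -10 - -5 + -12
    = -17

-17


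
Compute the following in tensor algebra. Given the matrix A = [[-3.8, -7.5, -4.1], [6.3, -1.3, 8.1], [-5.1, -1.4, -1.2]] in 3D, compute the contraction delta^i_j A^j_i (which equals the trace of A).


The contraction (trace) of a rank-2 tensor is the sum of its diagonal elements.
Diagonal entries: A[1,1] = -3.8, A[2,2] = -1.3, A[3,3] = -1.2
Tr(A) = -3.8 + -1.3 + -1.2 = -6.3

-6.3


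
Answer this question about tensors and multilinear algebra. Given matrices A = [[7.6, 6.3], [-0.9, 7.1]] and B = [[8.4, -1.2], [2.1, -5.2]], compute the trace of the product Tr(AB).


Tr(AB) = sum_i (AB)_{ii} where (AB)_{ii} = sum_k A_{ik} B_{ki}.
(AB)_{11} = 7.6*8.4 + 6.3*2.1 = 77.07
(AB)_{22} = -0.9*-1.2 + 7.1*-5.2 = -35.84
Tr(AB) = 77.07 + -35.84 = 41.23

41.23


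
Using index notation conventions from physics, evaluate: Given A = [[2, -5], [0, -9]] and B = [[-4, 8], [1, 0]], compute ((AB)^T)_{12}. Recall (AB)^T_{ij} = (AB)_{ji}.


(AB)^T_{ij} = (AB)_{ji} = sum_k A_{jk} B_{ki}.
For i=1, j=2 we need (AB)_{21}:
A_{21} * B_{11} = 0 * -4 = 0
A_{22} * B_{21} = -9 * 1 = -9
Sum = 0 + -9 = -9

-9


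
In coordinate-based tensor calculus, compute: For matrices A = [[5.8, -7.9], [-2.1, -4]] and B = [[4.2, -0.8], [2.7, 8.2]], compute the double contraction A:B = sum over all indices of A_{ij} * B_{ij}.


A:B = sum over all i,j of A_{ij} * B_{ij}.
Row 1: 5.8*4.2=24.36, -7.9*-0.8=6.32 => row sum = 30.68
Row 2: -2.1*2.7=-5.67, -4*8.2=-32.8 => row sum = -38.47
Total = 30.68 + -38.47 = -7.79

-7.79


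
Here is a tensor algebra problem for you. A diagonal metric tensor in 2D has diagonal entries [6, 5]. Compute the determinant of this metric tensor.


For a diagonal metric, the determinant is the product of diagonal entries.
Diagonal entries: 6, 5
det(g) = 6 * 5 = 30

30


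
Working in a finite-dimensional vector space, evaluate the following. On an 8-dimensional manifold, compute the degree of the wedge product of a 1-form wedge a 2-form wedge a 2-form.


The degree of a wedge product is the sum of the degrees of the individual forms.
Degrees: 1, 2, 2
Total degree = 1 + 2 + 2 = 5

5


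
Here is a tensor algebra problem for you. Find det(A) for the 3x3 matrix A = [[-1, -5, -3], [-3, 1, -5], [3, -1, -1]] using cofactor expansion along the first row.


Expanding along the first row, det(A) = a11*M_11 - a12*M_12 + a13*M_13, where M_1j is the (1,j) minor.
Minor M_11 = 1*-1 - -5*-1 = -6
Minor M_12 = -3*-1 - -5*3 = 18
Minor M_13 = -3*-1 - 1*3 = 0
det = -1*(-6) - -5*(18) + -3*(0)
    = 6 - -90 + 0
    = 96

96


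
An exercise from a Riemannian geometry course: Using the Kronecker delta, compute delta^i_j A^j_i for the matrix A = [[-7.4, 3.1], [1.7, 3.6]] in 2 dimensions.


The contraction (trace) of a rank-2 tensor is the sum of its diagonal elements.
Diagonal entries: A[1,1] = -7.4, A[2,2] = 3.6
Tr(A) = -7.4 + 3.6 = -3.8

-3.8


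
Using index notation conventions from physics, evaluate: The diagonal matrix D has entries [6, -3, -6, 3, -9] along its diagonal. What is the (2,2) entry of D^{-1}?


For a diagonal matrix, the inverse has entries (D^{-1})_{ii} = 1/d_{ii}.
The diagonal entries are: d_{11} = 6, d_{22} = -3, d_{33} = -6, d_{44} = 3, d_{55} = -9
We need (D^{-1})_{22} = 1/d_{22} = 1/-3 = -1/3

-1/3


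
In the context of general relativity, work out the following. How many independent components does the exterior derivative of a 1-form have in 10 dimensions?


The exterior derivative of a p-form is a (p+1)-form.
Its number of independent components is C(n, p+1).
n = 10, p+1 = 2
C(10, 2) = 45

45


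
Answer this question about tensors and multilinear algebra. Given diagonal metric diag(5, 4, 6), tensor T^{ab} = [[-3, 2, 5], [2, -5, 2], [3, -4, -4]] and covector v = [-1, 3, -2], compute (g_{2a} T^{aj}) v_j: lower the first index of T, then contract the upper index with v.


Step 1: lower the first index. For a diagonal metric, g_{ia} T^{aj} = g_{ii} T^{ij} (no sum on i).
g_{22} = 4
S_2{}^1 = 4 * T^{21} = 4 * 2 = 8
S_2{}^2 = 4 * T^{22} = 4 * -5 = -20
S_2{}^3 = 4 * T^{23} = 4 * 2 = 8
Step 2: contract S_2{}^j with v_j.
S_2{}^1 * v_1 = 8 * -1 = -8
S_2{}^2 * v_2 = -20 * 3 = -60
S_2{}^3 * v_3 = 8 * -2 = -16
Result = -8 + -60 + -16 = -84

-84


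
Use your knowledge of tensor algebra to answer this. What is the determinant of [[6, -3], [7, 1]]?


For a 2x2 matrix [[a, b], [c, d]], det = a*d - b*c.
a = 6, b = -3, c = 7, d = 1
a*d = 6 * 1 = 6
b*c = -3 * 7 = -21
det = 6 - -21 = 27

27


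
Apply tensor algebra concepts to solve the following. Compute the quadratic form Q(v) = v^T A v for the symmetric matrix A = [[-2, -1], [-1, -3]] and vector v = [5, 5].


First compute Av:
(Av)_1 = -2*5 + -1*5 = -15
(Av)_2 = -1*5 + -3*5 = -20
Av = [-15, -20]
Then v^T (Av) = 5*-15 + 5*-20
= -75 + -100 = -175

-175


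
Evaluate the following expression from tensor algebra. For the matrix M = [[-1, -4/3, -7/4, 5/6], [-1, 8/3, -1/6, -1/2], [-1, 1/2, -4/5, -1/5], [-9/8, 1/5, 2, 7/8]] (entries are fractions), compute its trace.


The trace is the sum of diagonal entries.
Diagonal: M[1,1] = -1, M[2,2] = 8/3, M[3,3] = -4/5, M[4,4] = 7/8
Tr(M) = -1 + 8/3 + -4/5 + 7/8
Computing step by step:
After adding M[1,1]: -1
After adding M[2,2]: 5/3
After adding M[3,3]: 13/15
After adding M[4,4]: 209/120
Tr(M) = 209/120

209/120


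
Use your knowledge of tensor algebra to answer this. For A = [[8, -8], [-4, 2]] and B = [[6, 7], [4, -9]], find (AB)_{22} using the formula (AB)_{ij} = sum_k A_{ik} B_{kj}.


(AB)_{ij} = sum_k A_{ik} B_{kj}.
For i=2, j=2:
A_{21} * B_{12} = -4 * 7 = -28
A_{22} * B_{22} = 2 * -9 = -18
Sum = -28 + -18 = -46

-46


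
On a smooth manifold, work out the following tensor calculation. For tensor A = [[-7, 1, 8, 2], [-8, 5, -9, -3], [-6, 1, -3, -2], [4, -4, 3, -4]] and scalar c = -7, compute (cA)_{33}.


Scalar multiplication: (cA)_{ij} = c * A_{ij}.
c = -7
A_{33} = -3
(cA)_{33} = -7 * -3 = 21

21


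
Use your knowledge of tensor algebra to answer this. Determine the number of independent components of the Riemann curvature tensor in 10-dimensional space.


The Riemann tensor in d dimensions has d^2(d^2 - 1)/12 independent components.
d = 10, so d^2 = 100
d^2 - 1 = 99
d^2(d^2 - 1) = 100 * 99 = 9900
Divide by 12: 9900 / 12 = 825

825


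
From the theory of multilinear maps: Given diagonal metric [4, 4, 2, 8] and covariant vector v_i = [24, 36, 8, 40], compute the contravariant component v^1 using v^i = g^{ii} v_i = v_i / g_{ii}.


To raise an index with a diagonal metric: v^i = v_i / g_{ii}.
For index 1: v_1 = 24, g_{11} = 4
v^1 = 24 / 4 = 6

6


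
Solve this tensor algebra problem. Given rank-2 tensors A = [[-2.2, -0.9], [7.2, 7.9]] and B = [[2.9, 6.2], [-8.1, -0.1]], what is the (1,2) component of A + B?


Tensor addition is component-wise: (A + B)_{ij} = A_{ij} + B_{ij}.
A_{12} = -0.9
B_{12} = 6.2
(A + B)_{12} = -0.9 + 6.2 = 5.3

5.3


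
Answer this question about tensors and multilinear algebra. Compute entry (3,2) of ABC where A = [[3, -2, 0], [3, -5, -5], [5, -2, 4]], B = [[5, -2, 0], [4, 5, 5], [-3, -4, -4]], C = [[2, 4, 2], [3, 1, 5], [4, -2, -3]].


(ABC)_{32} = sum_m (AB)_{3m} C_{m2}. First compute row 3 of AB.
(AB)_{31} = 5*5 + -2*4 + 4*-3 = 5
(AB)_{32} = 5*-2 + -2*5 + 4*-4 = -36
(AB)_{33} = 5*0 + -2*5 + 4*-4 = -26
Now contract with column 2 of C:
(AB)_{31} * C_{12} = 5 * 4 = 20
(AB)_{32} * C_{22} = -36 * 1 = -36
(AB)_{33} * C_{32} = -26 * -2 = 52
(ABC)_{32} = 20 + -36 + 52 = 36

36


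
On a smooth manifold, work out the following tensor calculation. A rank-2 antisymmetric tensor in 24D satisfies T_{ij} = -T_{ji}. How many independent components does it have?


An antisymmetric rank-2 tensor satisfies A_{ij} = -A_{ji}, so diagonal entries are zero.
The independent components are the upper-triangular entries: C(n, 2) = n(n-1)/2.
n = 24
C(24, 2) = 24 * 23 / 2 = 552 / 2 = 276

276


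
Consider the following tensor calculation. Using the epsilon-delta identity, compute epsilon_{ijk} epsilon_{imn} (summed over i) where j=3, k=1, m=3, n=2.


Using the identity: epsilon_{ijk} epsilon_{imn} = delta_{jm} delta_{kn} - delta_{jn} delta_{km}.
delta_{33} = 1
delta_{12} = 0
delta_{32} = 0
delta_{13} = 0
Result = 1 * 0 - 0 * 0 = 0 - 0 = 0

0


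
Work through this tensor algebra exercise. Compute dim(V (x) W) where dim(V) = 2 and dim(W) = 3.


The dimension of a tensor product is the product of dimensions.
dim(V) = 2, dim(W) = 3
dim(V (x) W) = 2 * 3 = 6

6


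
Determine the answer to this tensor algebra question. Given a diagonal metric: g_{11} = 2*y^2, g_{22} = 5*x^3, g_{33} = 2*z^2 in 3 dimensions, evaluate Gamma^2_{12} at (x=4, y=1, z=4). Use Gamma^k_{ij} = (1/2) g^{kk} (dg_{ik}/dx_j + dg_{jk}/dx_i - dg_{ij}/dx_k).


For a diagonal metric, Gamma^k_{ij} = (1/2) g^{kk} (dg_{ik}/dx_j + dg_{jk}/dx_i - dg_{ij}/dx_k).
The metric is diagonal, so g_{ab} = 0 for a != b.
At the given point: g_{11} = 2, g_{22} = 320, g_{33} = 32
g^{22} = 1/320
dg_{12}/dx_2 = 0 (off-diagonal)
dg_{22}/dx_1 = dg_{22}/dx_1 = 240
dg_{12}/dx_2 = 0 (off-diagonal)
Numerator = 0 + 240 - 0 = 240
Gamma^2_{12} = 240 / (2 * 320) = 3/8

3/8


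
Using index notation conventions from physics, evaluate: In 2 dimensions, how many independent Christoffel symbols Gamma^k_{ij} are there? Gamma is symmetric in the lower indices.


Christoffel symbols Gamma^k_{ij} are symmetric in i,j, so there are d * d(d+1)/2 independent symbols.
d = 2
d(d+1)/2 = 2 * 3 / 2 = 3
Total = 2 * 3 = 6

6


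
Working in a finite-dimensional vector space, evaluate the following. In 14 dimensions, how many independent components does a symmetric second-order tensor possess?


A symmetric rank-2 tensor in d dimensions has d(d+1)/2 independent components.
d = 14
d(d+1)/2 = 14 * 15 / 2 = 210 / 2 = 105

105


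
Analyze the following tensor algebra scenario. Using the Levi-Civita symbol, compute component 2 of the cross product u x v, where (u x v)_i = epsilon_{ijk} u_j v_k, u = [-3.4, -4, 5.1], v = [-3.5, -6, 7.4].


(u x v)_2 = sum_{j,k} epsilon_{2jk} u_j v_k. Only permutations of (1,2,3) contribute; the two non-zero terms are:
eps_{213} u_1 v_3 = -1 * -3.4 * 7.4 = 25.16
eps_{231} u_3 v_1 = 1 * 5.1 * -3.5 = -17.85
(u x v)_2 = 7.31

7.31


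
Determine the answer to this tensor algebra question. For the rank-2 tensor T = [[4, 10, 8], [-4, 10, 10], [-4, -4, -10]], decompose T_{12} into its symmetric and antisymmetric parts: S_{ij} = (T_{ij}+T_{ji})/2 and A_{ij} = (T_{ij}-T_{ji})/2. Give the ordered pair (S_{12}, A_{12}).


T_{12} = 10
T_{21} = -4
S_{12} = (10 + -4)/2 = 6/2 = 3
A_{12} = (10 - -4)/2 = 14/2 = 7
Check: S + A = 3 + 7 = 10 = T_{12}.

(3, 7)


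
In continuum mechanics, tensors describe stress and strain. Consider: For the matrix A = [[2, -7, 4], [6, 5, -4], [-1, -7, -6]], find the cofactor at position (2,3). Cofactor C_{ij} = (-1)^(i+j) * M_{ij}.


To find cofactor C_{23}, delete row 2 and column 3.
The resulting 2x2 submatrix is: [[2, -7], [-1, -7]]
Minor M_{23} = 2*-7 - -7*-1
  = -14 - 7 = -21
Sign = (-1)^(2+3) = (-1)^5 = -1
Cofactor C_{23} = -1 * -21 = 21

21


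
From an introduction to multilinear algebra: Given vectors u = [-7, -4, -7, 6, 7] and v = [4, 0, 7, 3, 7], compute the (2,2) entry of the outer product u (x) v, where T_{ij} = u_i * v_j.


The outer product entry T_{ij} = u_i * v_j.
We need i=2, j=2.
u_2 = -4, v_2 = 0
T_{2,2} = -4 * 0 = 0

0


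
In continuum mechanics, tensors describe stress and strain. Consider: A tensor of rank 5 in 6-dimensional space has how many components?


The number of components of a rank-r tensor in d dimensions is d^r.
Here d = 6 and r = 5.
6^5 = 7776

7776


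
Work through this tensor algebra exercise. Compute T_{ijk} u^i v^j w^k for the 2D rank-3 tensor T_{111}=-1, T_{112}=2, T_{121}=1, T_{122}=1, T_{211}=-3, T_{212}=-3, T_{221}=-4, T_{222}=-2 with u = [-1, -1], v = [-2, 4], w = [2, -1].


S = sum over i,j,k of T_{ijk} u_i v_j w_k. Expanding all 8 terms:
T_{111}*u_1*v_1*w_1 = -1*-1*-2*2 = -4  (running total: -4)
T_{112}*u_1*v_1*w_2 = 2*-1*-2*-1 = -4  (running total: -8)
T_{121}*u_1*v_2*w_1 = 1*-1*4*2 = -8  (running total: -16)
T_{122}*u_1*v_2*w_2 = 1*-1*4*-1 = 4  (running total: -12)
T_{211}*u_2*v_1*w_1 = -3*-1*-2*2 = -12  (running total: -24)
T_{212}*u_2*v_1*w_2 = -3*-1*-2*-1 = 6  (running total: -18)
T_{221}*u_2*v_2*w_1 = -4*-1*4*2 = 32  (running total: 14)
T_{222}*u_2*v_2*w_2 = -2*-1*4*-1 = -8  (running total: 6)
S = 6

6


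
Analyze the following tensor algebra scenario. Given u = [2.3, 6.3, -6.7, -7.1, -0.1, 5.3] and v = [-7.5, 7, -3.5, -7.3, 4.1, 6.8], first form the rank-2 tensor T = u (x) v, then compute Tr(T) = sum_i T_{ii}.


The outer product gives T_{ij} = u_i v_j.
The trace (contraction) is Tr(T) = sum_i T_{ii} = sum_i u_i v_i.
Diagonal entries:
T_{11} = u_1 * v_1 = 2.3 * -7.5 = -17.25
T_{22} = u_2 * v_2 = 6.3 * 7 = 44.1
T_{33} = u_3 * v_3 = -6.7 * -3.5 = 23.45
T_{44} = u_4 * v_4 = -7.1 * -7.3 = 51.83
T_{55} = u_5 * v_5 = -0.1 * 4.1 = -0.41
T_{66} = u_6 * v_6 = 5.3 * 6.8 = 36.04
Tr(T) = -17.25 + 44.1 + 23.45 + 51.83 + -0.41 + 36.04 = 137.76

137.76


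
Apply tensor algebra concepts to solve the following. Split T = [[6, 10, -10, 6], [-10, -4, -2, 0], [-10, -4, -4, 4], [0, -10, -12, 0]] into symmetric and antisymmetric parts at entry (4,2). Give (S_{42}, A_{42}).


T_{42} = -10
T_{24} = 0
S_{42} = (-10 + 0)/2 = -10/2 = -5
A_{42} = (-10 - 0)/2 = -10/2 = -5
Check: S + A = -5 + -5 = -10 = T_{42}.

(-5, -5)


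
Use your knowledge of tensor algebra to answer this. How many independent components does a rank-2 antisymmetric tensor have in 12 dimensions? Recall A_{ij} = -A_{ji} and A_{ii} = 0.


An antisymmetric rank-2 tensor satisfies A_{ij} = -A_{ji}, so diagonal entries are zero.
The independent components are the upper-triangular entries: C(n, 2) = n(n-1)/2.
n = 12
C(12, 2) = 12 * 11 / 2 = 132 / 2 = 66

66


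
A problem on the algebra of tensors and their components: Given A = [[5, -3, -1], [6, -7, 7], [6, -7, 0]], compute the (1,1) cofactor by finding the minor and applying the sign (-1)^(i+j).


To find cofactor C_{11}, delete row 1 and column 1.
The resulting 2x2 submatrix is: [[-7, 7], [-7, 0]]
Minor M_{11} = -7*0 - 7*-7
  = 0 - -49 = 49
Sign = (-1)^(1+1) = (-1)^2 = 1
Cofactor C_{11} = 1 * 49 = 49

49


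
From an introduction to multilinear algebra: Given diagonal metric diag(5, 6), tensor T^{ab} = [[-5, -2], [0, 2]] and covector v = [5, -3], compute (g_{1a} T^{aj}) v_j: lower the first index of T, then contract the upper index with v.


Step 1: lower the first index. For a diagonal metric, g_{ia} T^{aj} = g_{ii} T^{ij} (no sum on i).
g_{11} = 5
S_1{}^1 = 5 * T^{11} = 5 * -5 = -25
S_1{}^2 = 5 * T^{12} = 5 * -2 = -10
Step 2: contract S_1{}^j with v_j.
S_1{}^1 * v_1 = -25 * 5 = -125
S_1{}^2 * v_2 = -10 * -3 = 30
Result = -125 + 30 = -95

-95


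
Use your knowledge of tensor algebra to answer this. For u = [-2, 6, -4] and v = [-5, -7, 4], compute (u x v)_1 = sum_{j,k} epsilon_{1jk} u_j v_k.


(u x v)_1 = sum_{j,k} epsilon_{1jk} u_j v_k. Only permutations of (1,2,3) contribute; the two non-zero terms are:
eps_{123} u_2 v_3 = 1 * 6 * 4 = 24
eps_{132} u_3 v_2 = -1 * -4 * -7 = -28
(u x v)_1 = -4

-4


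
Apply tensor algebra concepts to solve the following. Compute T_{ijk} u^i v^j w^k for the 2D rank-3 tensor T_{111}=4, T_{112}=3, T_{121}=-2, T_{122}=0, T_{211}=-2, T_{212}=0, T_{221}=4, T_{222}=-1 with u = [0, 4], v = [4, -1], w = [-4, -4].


S = sum over i,j,k of T_{ijk} u_i v_j w_k. Expanding all 8 terms:
T_{111}*u_1*v_1*w_1 = 4*0*4*-4 = 0  (running total: 0)
T_{112}*u_1*v_1*w_2 = 3*0*4*-4 = 0  (running total: 0)
T_{121}*u_1*v_2*w_1 = -2*0*-1*-4 = 0  (running total: 0)
T_{122}*u_1*v_2*w_2 = 0*0*-1*-4 = 0  (running total: 0)
T_{211}*u_2*v_1*w_1 = -2*4*4*-4 = 128  (running total: 128)
T_{212}*u_2*v_1*w_2 = 0*4*4*-4 = 0  (running total: 128)
T_{221}*u_2*v_2*w_1 = 4*4*-1*-4 = 64  (running total: 192)
T_{222}*u_2*v_2*w_2 = -1*4*-1*-4 = -16  (running total: 176)
S = 176

176


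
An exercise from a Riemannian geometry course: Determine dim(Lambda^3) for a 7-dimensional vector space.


The dimension of the space of p-forms on an n-dimensional space is C(n, p).
n = 7, p = 3
C(7, 3) = 7! / (3! * 4!) = 35

35


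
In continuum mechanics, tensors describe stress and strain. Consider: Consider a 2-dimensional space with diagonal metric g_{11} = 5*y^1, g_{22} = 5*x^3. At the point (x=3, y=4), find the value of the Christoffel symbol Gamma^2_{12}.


For a diagonal metric, Gamma^k_{ij} = (1/2) g^{kk} (dg_{ik}/dx_j + dg_{jk}/dx_i - dg_{ij}/dx_k).
The metric is diagonal, so g_{ab} = 0 for a != b.
At the given point: g_{11} = 20, g_{22} = 135
g^{22} = 1/135
dg_{12}/dx_2 = 0 (off-diagonal)
dg_{22}/dx_1 = dg_{22}/dx_1 = 135
dg_{12}/dx_2 = 0 (off-diagonal)
Numerator = 0 + 135 - 0 = 135
Gamma^2_{12} = 135 / (2 * 135) = 1/2

1/2


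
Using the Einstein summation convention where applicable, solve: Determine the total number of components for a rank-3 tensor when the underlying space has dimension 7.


The number of components of a rank-r tensor in d dimensions is d^r.
Here d = 7 and r = 3.
7^3 = 343

343


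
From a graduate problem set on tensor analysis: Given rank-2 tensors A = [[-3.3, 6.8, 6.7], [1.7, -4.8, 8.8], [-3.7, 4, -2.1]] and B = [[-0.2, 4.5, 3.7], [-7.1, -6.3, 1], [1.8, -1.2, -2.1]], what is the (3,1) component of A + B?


Tensor addition is component-wise: (A + B)_{ij} = A_{ij} + B_{ij}.
A_{31} = -3.7
B_{31} = 1.8
(A + B)_{31} = -3.7 + 1.8 = -1.9

-1.9


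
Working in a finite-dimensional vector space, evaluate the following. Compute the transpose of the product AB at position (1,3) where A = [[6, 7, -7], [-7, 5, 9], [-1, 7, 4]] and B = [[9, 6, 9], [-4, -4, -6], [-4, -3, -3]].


(AB)^T_{ij} = (AB)_{ji} = sum_k A_{jk} B_{ki}.
For i=1, j=3 we need (AB)_{31}:
A_{31} * B_{11} = -1 * 9 = -9
A_{32} * B_{21} = 7 * -4 = -28
A_{33} * B_{31} = 4 * -4 = -16
Sum = -9 + -28 + -16 = -53

-53


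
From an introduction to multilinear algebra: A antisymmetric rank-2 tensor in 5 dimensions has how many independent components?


A antisymmetric rank-2 tensor in d dimensions has d(d-1)/2 independent components.
d = 5
d(d-1)/2 = 5 * 4 / 2 = 20 / 2 = 10

10


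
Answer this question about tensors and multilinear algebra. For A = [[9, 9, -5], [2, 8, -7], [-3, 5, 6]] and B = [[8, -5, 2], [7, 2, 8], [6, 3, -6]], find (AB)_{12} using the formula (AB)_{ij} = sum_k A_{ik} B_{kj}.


(AB)_{ij} = sum_k A_{ik} B_{kj}.
For i=1, j=2:
A_{11} * B_{12} = 9 * -5 = -45
A_{12} * B_{22} = 9 * 2 = 18
A_{13} * B_{32} = -5 * 3 = -15
Sum = -45 + 18 + -15 = -42

-42


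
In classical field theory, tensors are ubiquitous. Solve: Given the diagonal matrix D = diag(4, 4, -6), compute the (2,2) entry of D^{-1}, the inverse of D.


For a diagonal matrix, the inverse has entries (D^{-1})_{ii} = 1/d_{ii}.
The diagonal entries are: d_{11} = 4, d_{22} = 4, d_{33} = -6
We need (D^{-1})_{22} = 1/d_{22} = 1/4 = 1/4

1/4


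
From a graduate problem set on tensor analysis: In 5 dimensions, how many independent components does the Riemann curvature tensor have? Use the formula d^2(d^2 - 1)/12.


The Riemann tensor in d dimensions has d^2(d^2 - 1)/12 independent components.
d = 5, so d^2 = 25
d^2 - 1 = 24
d^2(d^2 - 1) = 25 * 24 = 600
Divide by 12: 600 / 12 = 50

50


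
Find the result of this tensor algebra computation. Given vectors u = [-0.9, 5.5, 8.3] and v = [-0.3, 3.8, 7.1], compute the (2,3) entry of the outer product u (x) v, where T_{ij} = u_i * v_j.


The outer product entry T_{ij} = u_i * v_j.
We need i=2, j=3.
u_2 = 5.5, v_3 = 7.1
T_{2,3} = 5.5 * 7.1 = 39.05

39.05


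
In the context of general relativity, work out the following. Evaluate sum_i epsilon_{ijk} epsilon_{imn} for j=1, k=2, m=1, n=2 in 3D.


Using the identity: epsilon_{ijk} epsilon_{imn} = delta_{jm} delta_{kn} - delta_{jn} delta_{km}.
delta_{11} = 1
delta_{22} = 1
delta_{12} = 0
delta_{21} = 0
Result = 1 * 1 - 0 * 0 = 1 - 0 = 1

1


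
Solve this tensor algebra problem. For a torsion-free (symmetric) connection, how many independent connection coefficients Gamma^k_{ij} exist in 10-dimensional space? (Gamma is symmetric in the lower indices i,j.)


Christoffel symbols Gamma^k_{ij} are symmetric in i,j, so there are d * d(d+1)/2 independent symbols.
d = 10
d(d+1)/2 = 10 * 11 / 2 = 55
Total = 10 * 55 = 550

550


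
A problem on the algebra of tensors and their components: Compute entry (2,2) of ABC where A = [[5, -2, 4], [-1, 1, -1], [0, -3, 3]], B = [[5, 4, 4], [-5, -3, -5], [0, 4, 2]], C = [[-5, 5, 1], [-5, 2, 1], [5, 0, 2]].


(ABC)_{22} = sum_m (AB)_{2m} C_{m2}. First compute row 2 of AB.
(AB)_{21} = -1*5 + 1*-5 + -1*0 = -10
(AB)_{22} = -1*4 + 1*-3 + -1*4 = -11
(AB)_{23} = -1*4 + 1*-5 + -1*2 = -11
Now contract with column 2 of C:
(AB)_{21} * C_{12} = -10 * 5 = -50
(AB)_{22} * C_{22} = -11 * 2 = -22
(AB)_{23} * C_{32} = -11 * 0 = 0
(ABC)_{22} = -50 + -22 + 0 = -72

-72


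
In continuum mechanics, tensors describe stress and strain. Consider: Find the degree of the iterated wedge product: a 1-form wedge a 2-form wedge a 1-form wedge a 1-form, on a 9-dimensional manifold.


The degree of a wedge product is the sum of the degrees of the individual forms.
Degrees: 1, 2, 1, 1
Total degree = 1 + 2 + 1 + 1 = 5

5


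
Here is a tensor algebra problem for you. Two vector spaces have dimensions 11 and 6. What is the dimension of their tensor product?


The dimension of a tensor product is the product of dimensions.
dim(V) = 11, dim(W) = 6
dim(V (x) W) = 11 * 6 = 66

66


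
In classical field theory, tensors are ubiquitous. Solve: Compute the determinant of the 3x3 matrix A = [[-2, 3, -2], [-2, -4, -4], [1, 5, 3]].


Expanding along the first row, det(A) = a11*M_11 - a12*M_12 + a13*M_13, where M_1j is the (1,j) minor.
Minor M_11 = -4*3 - -4*5 = 8
Minor M_12 = -2*3 - -4*1 = -2
Minor M_13 = -2*5 - -4*1 = -6
det = -2*(8) - 3*(-2) + -2*(-6)
    = -16 - -6 + 12
    = 2

2


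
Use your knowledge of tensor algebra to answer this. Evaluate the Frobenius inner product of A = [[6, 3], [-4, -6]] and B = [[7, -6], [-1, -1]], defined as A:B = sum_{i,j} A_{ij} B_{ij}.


A:B = sum over all i,j of A_{ij} * B_{ij}.
Row 1: 6*7=42, 3*-6=-18 => row sum = 24
Row 2: -4*-1=4, -6*-1=6 => row sum = 10
Total = 24 + 10 = 34

34


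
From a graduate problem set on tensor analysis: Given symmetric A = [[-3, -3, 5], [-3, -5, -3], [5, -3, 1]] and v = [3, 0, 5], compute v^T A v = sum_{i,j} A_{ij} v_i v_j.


First compute Av:
(Av)_1 = -3*3 + -3*0 + 5*5 = 16
(Av)_2 = -3*3 + -5*0 + -3*5 = -24
(Av)_3 = 5*3 + -3*0 + 1*5 = 20
Av = [16, -24, 20]
Then v^T (Av) = 3*16 + 0*-24 + 5*20
= 48 + 0 + 100 = 148

148


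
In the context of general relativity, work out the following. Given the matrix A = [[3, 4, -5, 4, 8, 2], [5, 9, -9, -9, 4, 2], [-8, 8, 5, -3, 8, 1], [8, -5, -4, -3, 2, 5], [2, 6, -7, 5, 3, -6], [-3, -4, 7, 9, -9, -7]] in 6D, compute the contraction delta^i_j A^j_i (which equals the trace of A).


The contraction (trace) of a rank-2 tensor is the sum of its diagonal elements.
Diagonal entries: A[1,1] = 3, A[2,2] = 9, A[3,3] = 5, A[4,4] = -3, A[5,5] = 3, A[6,6] = -7
Tr(A) = 3 + 9 + 5 + -3 + 3 + -7 = 10

10


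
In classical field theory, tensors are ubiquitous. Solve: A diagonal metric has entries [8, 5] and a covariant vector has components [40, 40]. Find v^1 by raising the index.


To raise an index with a diagonal metric: v^i = v_i / g_{ii}.
For index 1: v_1 = 40, g_{11} = 8
v^1 = 40 / 8 = 5

5


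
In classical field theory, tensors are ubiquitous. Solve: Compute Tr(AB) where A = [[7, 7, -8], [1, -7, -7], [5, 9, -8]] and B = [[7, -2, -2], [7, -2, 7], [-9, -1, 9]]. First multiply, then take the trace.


Tr(AB) = sum_i (AB)_{ii} where (AB)_{ii} = sum_k A_{ik} B_{ki}.
(AB)_{11} = 7*7 + 7*7 + -8*-9 = 170
(AB)_{22} = 1*-2 + -7*-2 + -7*-1 = 19
(AB)_{33} = 5*-2 + 9*7 + -8*9 = -19
Tr(AB) = 170 + 19 + -19 = 170

170


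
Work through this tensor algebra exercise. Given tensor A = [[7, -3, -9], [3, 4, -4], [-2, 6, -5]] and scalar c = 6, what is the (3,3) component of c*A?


Scalar multiplication: (cA)_{ij} = c * A_{ij}.
c = 6
A_{33} = -5
(cA)_{33} = 6 * -5 = -30

-30


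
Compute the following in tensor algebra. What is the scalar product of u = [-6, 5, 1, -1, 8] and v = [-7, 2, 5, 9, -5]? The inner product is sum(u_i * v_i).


The inner product u . v = sum of u_i * v_i.
Term-by-term: -6 * -7, 5 * 2, 1 * 5, -1 * 9, 8 * -5
Products: 42, 10, 5, -9, -40
Sum = 42 + 10 + 5 + -9 + -40 = 8

8


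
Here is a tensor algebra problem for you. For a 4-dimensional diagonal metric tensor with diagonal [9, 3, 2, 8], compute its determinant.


For a diagonal metric, the determinant is the product of diagonal entries.
Diagonal entries: 9, 3, 2, 8
det(g) = 9 * 3 * 2 * 8 = 432

432


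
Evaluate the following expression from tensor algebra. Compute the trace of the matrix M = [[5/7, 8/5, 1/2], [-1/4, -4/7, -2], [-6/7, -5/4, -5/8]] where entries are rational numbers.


The trace is the sum of diagonal entries.
Diagonal: M[1,1] = 5/7, M[2,2] = -4/7, M[3,3] = -5/8
Tr(M) = 5/7 + -4/7 + -5/8
Computing step by step:
After adding M[1,1]: 5/7
After adding M[2,2]: 1/7
After adding M[3,3]: -27/56
Tr(M) = -27/56

-27/56


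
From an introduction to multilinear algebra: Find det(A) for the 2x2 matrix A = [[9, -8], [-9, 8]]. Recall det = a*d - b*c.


For a 2x2 matrix [[a, b], [c, d]], det = a*d - b*c.
a = 9, b = -8, c = -9, d = 8
a*d = 9 * 8 = 72
b*c = -8 * -9 = 72
det = 72 - 72 = 0

0


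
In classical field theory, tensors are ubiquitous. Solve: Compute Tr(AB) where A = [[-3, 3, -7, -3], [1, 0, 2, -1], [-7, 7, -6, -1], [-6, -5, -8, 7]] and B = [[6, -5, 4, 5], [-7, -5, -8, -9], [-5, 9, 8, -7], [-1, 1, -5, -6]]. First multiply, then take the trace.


Tr(AB) = sum_i (AB)_{ii} where (AB)_{ii} = sum_k A_{ik} B_{ki}.
(AB)_{11} = -3*6 + 3*-7 + -7*-5 + -3*-1 = -1
(AB)_{22} = 1*-5 + 0*-5 + 2*9 + -1*1 = 12
(AB)_{33} = -7*4 + 7*-8 + -6*8 + -1*-5 = -127
(AB)_{44} = -6*5 + -5*-9 + -8*-7 + 7*-6 = 29
Tr(AB) = -1 + 12 + -127 + 29 = -87

-87


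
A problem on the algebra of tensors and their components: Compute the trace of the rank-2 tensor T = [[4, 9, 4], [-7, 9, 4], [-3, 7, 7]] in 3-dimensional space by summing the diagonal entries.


The contraction (trace) of a rank-2 tensor is the sum of its diagonal elements.
Diagonal entries: A[1,1] = 4, A[2,2] = 9, A[3,3] = 7
Tr(A) = 4 + 9 + 7 = 20

20


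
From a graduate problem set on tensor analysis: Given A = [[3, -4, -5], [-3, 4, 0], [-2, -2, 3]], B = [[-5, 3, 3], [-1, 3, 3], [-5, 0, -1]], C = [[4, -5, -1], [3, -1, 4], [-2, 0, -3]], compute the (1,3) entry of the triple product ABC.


(ABC)_{13} = sum_m (AB)_{1m} C_{m3}. First compute row 1 of AB.
(AB)_{11} = 3*-5 + -4*-1 + -5*-5 = 14
(AB)_{12} = 3*3 + -4*3 + -5*0 = -3
(AB)_{13} = 3*3 + -4*3 + -5*-1 = 2
Now contract with column 3 of C:
(AB)_{11} * C_{13} = 14 * -1 = -14
(AB)_{12} * C_{23} = -3 * 4 = -12
(AB)_{13} * C_{33} = 2 * -3 = -6
(ABC)_{13} = -14 + -12 + -6 = -32

-32


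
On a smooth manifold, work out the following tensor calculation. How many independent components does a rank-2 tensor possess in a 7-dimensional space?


The number of components of a rank-r tensor in d dimensions is d^r.
Here d = 7 and r = 2.
7^2 = 49

49


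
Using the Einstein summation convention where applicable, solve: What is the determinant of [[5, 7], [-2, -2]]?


For a 2x2 matrix [[a, b], [c, d]], det = a*d - b*c.
a = 5, b = 7, c = -2, d = -2
a*d = 5 * -2 = -10
b*c = 7 * -2 = -14
det = -10 - -14 = 4

4


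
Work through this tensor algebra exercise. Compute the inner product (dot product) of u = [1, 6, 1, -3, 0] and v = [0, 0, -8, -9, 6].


The inner product u . v = sum of u_i * v_i.
Term-by-term: 1 * 0, 6 * 0, 1 * -8, -3 * -9, 0 * 6
Products: 0, 0, -8, 27, 0
Sum = 0 + 0 + -8 + 27 + 0 = 19

19


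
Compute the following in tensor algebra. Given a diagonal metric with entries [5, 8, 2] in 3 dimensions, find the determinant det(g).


For a diagonal metric, the determinant is the product of diagonal entries.
Diagonal entries: 5, 8, 2
det(g) = 5 * 8 * 2 = 80

80


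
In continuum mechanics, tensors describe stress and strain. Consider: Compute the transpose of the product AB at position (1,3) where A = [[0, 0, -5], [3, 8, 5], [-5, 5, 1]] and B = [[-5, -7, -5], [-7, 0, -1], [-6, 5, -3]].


(AB)^T_{ij} = (AB)_{ji} = sum_k A_{jk} B_{ki}.
For i=1, j=3 we need (AB)_{31}:
A_{31} * B_{11} = -5 * -5 = 25
A_{32} * B_{21} = 5 * -7 = -35
A_{33} * B_{31} = 1 * -6 = -6
Sum = 25 + -35 + -6 = -16

-16


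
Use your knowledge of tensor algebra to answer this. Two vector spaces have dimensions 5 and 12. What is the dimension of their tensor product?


The dimension of a tensor product is the product of dimensions.
dim(V) = 5, dim(W) = 12
dim(V (x) W) = 5 * 12 = 60

60


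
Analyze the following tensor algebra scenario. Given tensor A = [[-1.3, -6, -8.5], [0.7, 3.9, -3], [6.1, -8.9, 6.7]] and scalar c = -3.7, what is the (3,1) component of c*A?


Scalar multiplication: (cA)_{ij} = c * A_{ij}.
c = -3.7
A_{31} = 6.1
(cA)_{31} = -3.7 * 6.1 = -22.57

-22.57


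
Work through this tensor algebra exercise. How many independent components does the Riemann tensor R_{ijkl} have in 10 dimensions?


The Riemann tensor in d dimensions has d^2(d^2 - 1)/12 independent components.
d = 10, so d^2 = 100
d^2 - 1 = 99
d^2(d^2 - 1) = 100 * 99 = 9900
Divide by 12: 9900 / 12 = 825

825


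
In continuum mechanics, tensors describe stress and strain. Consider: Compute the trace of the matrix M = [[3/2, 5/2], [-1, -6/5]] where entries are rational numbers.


The trace is the sum of diagonal entries.
Diagonal: M[1,1] = 3/2, M[2,2] = -6/5
Tr(M) = 3/2 + -6/5
Computing step by step:
After adding M[1,1]: 3/2
After adding M[2,2]: 3/10
Tr(M) = 3/10

3/10


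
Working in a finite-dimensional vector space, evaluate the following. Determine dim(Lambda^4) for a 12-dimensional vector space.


The dimension of the space of p-forms on an n-dimensional space is C(n, p).
n = 12, p = 4
C(12, 4) = 12! / (4! * 8!) = 495

495


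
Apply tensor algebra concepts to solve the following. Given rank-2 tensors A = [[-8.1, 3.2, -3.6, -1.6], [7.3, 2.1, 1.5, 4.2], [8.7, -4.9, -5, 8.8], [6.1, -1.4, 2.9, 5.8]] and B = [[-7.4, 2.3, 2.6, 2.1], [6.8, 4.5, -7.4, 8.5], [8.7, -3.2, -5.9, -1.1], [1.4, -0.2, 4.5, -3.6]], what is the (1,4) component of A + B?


Tensor addition is component-wise: (A + B)_{ij} = A_{ij} + B_{ij}.
A_{14} = -1.6
B_{14} = 2.1
(A + B)_{14} = -1.6 + 2.1 = 0.5

0.5
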